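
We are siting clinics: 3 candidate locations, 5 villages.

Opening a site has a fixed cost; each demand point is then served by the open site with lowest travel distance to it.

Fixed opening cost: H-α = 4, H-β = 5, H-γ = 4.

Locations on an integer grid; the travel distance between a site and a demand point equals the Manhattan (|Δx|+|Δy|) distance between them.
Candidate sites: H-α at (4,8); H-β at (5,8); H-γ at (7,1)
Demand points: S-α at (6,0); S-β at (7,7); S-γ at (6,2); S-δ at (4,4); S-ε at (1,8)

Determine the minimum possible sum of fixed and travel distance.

23

Open {H-α, H-γ}: assign each demand point to its cheapest open site.
  S-α→H-γ 2, S-β→H-α 4, S-γ→H-γ 2, S-δ→H-α 4, S-ε→H-α 3
  travel distance 15, fixed 8 → total 23.
Compare {H-β, H-γ}: travel distance 16 + fixed 9 = 25.
Compare {H-α, H-β, H-γ}: travel distance 14 + fixed 13 = 27.
Compare {H-α}: travel distance 29 + fixed 4 = 33.
All other subsets cost ≥ 25. Minimum total cost: 23.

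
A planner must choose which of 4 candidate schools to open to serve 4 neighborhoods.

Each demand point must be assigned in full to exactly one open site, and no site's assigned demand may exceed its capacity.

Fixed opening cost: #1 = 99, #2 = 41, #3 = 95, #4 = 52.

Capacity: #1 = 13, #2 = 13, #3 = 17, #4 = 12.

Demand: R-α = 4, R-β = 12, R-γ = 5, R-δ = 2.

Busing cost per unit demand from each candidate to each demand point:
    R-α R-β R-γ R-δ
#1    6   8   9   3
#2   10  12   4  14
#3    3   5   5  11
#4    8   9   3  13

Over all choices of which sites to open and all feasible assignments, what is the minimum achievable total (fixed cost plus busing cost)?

Open {#2, #3}; cheapest assignment that respects the capacities:
  #2 (cap 13, load 7): R-γ, R-δ — cost 5×4 + 2×14 = 48
  #3 (cap 17, load 16): R-α, R-β — cost 4×3 + 12×5 = 72
  Shipping 120, fixed 136 → total 256.
  Any other capacity-feasible assignment to {#2, #3} ships for at least 120.
Compare {#3, #4}: its best feasible assignment gives total 260.
Compare {#2, #4}: its best feasible assignment gives total 289.
Every other set of open sites that can feasibly serve all demand totals ≥ 260 even under its best assignment. Minimum: 256.

256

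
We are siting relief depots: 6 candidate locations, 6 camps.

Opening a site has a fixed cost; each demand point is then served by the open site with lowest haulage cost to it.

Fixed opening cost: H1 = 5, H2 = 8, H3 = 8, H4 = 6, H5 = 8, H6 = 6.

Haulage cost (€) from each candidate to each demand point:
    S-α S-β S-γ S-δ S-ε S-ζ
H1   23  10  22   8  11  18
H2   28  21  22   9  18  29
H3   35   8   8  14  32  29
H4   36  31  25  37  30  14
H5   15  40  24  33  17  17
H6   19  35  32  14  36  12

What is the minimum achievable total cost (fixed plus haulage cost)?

85

Open {H1, H3, H6}: assign each demand point to its cheapest open site.
  S-α→H6 19, S-β→H3 8, S-γ→H3 8, S-δ→H1 8, S-ε→H1 11, S-ζ→H6 12
  haulage cost 66, fixed 19 → total 85.
Compare {H1, H3, H5}: haulage cost 67 + fixed 21 = 88.
Compare {H1, H3}: haulage cost 76 + fixed 13 = 89.
Compare {H1, H3, H5, H6}: haulage cost 62 + fixed 27 = 89.
All other subsets cost ≥ 88. Minimum total cost: 85.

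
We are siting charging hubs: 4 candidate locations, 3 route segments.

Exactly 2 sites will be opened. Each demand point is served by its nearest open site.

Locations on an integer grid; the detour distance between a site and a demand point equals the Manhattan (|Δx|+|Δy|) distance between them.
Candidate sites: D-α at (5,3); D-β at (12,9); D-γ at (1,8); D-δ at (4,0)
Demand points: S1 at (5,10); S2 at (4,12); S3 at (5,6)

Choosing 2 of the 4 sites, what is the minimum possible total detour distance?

Open {D-α, D-γ}.
  S1→D-γ 6, S2→D-γ 7, S3→D-α 3  ⇒ total 16.
Compare {D-β, D-γ}: total 19.
Compare {D-γ, D-δ}: total 19.
No size-2 selection does better; minimum is 16.

16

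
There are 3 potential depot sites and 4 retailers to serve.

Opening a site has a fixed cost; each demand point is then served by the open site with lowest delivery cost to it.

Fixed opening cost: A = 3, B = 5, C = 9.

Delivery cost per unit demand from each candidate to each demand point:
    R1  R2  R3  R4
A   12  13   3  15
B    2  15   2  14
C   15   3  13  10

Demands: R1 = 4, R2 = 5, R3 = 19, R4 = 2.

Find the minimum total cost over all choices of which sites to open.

95

Open {B, C}: assign each demand point to its cheapest open site.
  R1→B 4×2=8, R2→C 5×3=15, R3→B 19×2=38, R4→C 2×10=20
  delivery cost 81, fixed 14 → total 95.
Compare {A, B, C}: delivery cost 81 + fixed 17 = 98.
Compare {A, B}: delivery cost 139 + fixed 8 = 147.
Compare {A, C}: delivery cost 140 + fixed 12 = 152.
All other subsets cost ≥ 98. Minimum total cost: 95.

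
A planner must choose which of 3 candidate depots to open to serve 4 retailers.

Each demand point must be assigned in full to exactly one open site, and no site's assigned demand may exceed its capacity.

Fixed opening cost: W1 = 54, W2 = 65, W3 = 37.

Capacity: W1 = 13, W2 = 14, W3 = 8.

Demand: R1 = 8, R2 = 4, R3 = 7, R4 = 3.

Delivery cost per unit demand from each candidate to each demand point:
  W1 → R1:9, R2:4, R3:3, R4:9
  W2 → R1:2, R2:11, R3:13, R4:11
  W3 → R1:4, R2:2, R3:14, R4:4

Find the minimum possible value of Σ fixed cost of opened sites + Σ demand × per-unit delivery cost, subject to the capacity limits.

205

Open {W1, W2}; cheapest assignment that respects the capacities:
  W1 (cap 13, load 11): R2, R3 — cost 4×4 + 7×3 = 37
  W2 (cap 14, load 11): R1, R4 — cost 8×2 + 3×11 = 49
  Shipping 86, fixed 119 → total 205.
  Any other capacity-feasible assignment to {W1, W2} ships for at least 86.
Compare {W1, W2, W3}: its best feasible assignment gives total 213.
Compare {W2, W3}: its best feasible assignment gives total 302.
Every other set of open sites that can feasibly serve all demand totals ≥ 213 even under its best assignment. Minimum: 205.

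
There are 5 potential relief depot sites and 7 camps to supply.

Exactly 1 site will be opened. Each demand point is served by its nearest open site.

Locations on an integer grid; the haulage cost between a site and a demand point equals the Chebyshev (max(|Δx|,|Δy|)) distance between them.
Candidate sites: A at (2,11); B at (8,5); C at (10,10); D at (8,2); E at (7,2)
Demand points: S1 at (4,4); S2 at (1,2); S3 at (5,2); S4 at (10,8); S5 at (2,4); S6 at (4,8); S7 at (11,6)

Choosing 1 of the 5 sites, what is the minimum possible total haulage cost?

Open {B}.
  S1→B 4, S2→B 7, S3→B 3, S4→B 3, S5→B 6, S6→B 4, S7→B 3  ⇒ total 30.
Compare {E}: total 32.
Compare {D}: total 36.
No size-1 selection does better; minimum is 30.

30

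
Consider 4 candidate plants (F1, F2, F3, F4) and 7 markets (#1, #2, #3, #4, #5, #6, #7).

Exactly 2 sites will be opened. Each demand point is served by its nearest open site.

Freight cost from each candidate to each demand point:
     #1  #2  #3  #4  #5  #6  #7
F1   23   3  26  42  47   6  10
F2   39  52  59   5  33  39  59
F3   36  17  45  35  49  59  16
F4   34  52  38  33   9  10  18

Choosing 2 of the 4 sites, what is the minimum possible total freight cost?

Open {F1, F2}.
  #1→F1 23, #2→F1 3, #3→F1 26, #4→F2 5, #5→F2 33, #6→F1 6, #7→F1 10  ⇒ total 106.
Compare {F1, F4}: total 110.
Compare {F1, F3}: total 150.
No size-2 selection does better; minimum is 106.

106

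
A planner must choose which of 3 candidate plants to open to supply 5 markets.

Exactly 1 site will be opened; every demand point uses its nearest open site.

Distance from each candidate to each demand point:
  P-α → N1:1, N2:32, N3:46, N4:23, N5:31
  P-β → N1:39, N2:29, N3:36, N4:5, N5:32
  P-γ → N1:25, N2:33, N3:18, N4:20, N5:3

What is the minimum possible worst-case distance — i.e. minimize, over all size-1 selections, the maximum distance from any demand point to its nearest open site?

33

Open {P-γ}.
  Farthest demand point is N2 at distance 33 (to P-γ); all others are ≤ 33.
With {P-β} the worst case is 39.
With {P-α} the worst case is 46.
No size-1 selection achieves below 33.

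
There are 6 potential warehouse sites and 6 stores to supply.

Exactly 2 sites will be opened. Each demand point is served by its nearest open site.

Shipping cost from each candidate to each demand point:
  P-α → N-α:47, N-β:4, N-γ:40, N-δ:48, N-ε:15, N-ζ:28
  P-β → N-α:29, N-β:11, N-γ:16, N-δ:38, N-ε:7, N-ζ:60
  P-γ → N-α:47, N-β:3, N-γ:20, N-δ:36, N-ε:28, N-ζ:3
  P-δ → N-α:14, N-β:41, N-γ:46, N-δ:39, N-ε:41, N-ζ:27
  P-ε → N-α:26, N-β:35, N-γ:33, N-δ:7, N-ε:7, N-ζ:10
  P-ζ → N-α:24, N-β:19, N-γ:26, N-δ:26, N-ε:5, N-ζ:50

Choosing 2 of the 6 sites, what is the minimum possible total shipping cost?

66

Open {P-γ, P-ε}.
  N-α→P-ε 26, N-β→P-γ 3, N-γ→P-γ 20, N-δ→P-ε 7, N-ε→P-ε 7, N-ζ→P-γ 3  ⇒ total 66.
Compare {P-β, P-ε}: total 77.
Compare {P-γ, P-ζ}: total 81.
No size-2 selection does better; minimum is 66.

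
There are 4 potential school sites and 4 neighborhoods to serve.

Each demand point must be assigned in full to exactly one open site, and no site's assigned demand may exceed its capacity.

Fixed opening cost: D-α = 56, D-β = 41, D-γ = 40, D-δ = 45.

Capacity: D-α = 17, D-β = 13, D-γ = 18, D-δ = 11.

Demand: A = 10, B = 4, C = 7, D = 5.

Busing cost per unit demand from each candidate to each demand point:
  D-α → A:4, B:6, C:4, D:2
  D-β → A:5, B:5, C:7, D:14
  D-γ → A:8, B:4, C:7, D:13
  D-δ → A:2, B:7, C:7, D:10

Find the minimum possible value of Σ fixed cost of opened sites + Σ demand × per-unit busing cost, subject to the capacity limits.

Open {D-α, D-δ}; cheapest assignment that respects the capacities:
  D-α (cap 17, load 16): B, C, D — cost 4×6 + 7×4 + 5×2 = 62
  D-δ (cap 11, load 10): A — cost 10×2 = 20
  Shipping 82, fixed 101 → total 183.
  Any other capacity-feasible assignment to {D-α, D-δ} ships for at least 82.
Compare {D-α, D-β}: its best feasible assignment gives total 209.
Compare {D-α, D-γ}: its best feasible assignment gives total 211.
Every other set of open sites that can feasibly serve all demand totals ≥ 209 even under its best assignment. Minimum: 183.

183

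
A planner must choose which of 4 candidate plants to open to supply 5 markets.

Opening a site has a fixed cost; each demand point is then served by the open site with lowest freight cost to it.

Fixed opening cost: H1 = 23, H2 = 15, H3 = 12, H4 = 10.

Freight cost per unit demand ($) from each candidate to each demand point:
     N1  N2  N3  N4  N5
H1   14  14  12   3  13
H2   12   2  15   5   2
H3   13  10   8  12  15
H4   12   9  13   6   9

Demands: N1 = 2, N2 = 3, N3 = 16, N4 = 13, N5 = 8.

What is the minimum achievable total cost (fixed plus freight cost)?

263

Open {H1, H2, H3}: assign each demand point to its cheapest open site.
  N1→H2 2×12=24, N2→H2 3×2=6, N3→H3 16×8=128, N4→H1 13×3=39, N5→H2 8×2=16
  freight cost 213, fixed 50 → total 263.
Compare {H2, H3}: freight cost 239 + fixed 27 = 266.
Compare {H1, H2, H3, H4}: freight cost 213 + fixed 60 = 273.
Compare {H2, H3, H4}: freight cost 239 + fixed 37 = 276.
All other subsets cost ≥ 266. Minimum total cost: 263.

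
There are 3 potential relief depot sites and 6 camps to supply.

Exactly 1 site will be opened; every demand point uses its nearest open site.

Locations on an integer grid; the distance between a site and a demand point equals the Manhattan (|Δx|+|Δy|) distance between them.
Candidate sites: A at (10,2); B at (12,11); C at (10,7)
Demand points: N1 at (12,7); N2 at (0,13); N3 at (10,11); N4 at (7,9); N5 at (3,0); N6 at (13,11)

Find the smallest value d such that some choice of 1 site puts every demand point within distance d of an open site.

Open {C}.
  Farthest demand point is N2 at distance 16 (to C); all others are ≤ 16.
With {B} the worst case is 20.
With {A} the worst case is 21.
No size-1 selection achieves below 16.

16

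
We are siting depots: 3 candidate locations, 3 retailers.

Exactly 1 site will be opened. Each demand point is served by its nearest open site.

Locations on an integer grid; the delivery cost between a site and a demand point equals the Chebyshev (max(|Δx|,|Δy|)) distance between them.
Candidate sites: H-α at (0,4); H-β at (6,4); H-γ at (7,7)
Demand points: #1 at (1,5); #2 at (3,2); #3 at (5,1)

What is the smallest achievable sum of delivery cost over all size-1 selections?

Open {H-α}.
  #1→H-α 1, #2→H-α 3, #3→H-α 5  ⇒ total 9.
Compare {H-β}: total 11.
Compare {H-γ}: total 17.

9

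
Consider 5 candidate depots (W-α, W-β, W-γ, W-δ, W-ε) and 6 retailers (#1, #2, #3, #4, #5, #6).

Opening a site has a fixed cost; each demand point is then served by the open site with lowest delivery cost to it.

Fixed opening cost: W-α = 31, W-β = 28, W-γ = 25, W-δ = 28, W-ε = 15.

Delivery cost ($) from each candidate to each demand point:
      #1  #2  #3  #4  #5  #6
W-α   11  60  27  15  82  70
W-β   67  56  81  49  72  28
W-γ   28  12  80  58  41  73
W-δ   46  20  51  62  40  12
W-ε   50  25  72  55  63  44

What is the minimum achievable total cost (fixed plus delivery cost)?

184

Open {W-α, W-δ}: assign each demand point to its cheapest open site.
  #1→W-α 11, #2→W-δ 20, #3→W-α 27, #4→W-α 15, #5→W-δ 40, #6→W-δ 12
  delivery cost 125, fixed 59 → total 184.
Compare {W-α, W-δ, W-ε}: delivery cost 125 + fixed 74 = 199.
Compare {W-α, W-γ, W-δ}: delivery cost 117 + fixed 84 = 201.
Compare {W-α, W-β, W-δ}: delivery cost 125 + fixed 87 = 212.
All other subsets cost ≥ 199. Minimum total cost: 184.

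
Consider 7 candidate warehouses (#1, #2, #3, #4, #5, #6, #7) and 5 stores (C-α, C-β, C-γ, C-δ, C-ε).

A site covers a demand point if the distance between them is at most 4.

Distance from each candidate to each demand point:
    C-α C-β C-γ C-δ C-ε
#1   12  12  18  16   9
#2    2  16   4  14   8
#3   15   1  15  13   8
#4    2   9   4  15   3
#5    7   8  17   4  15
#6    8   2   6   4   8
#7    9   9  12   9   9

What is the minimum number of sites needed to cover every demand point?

2

Coverage sets (demand points within 4 of each site):
  #1: {}
  #2: {C-α, C-γ}
  #3: {C-β}
  #4: {C-α, C-γ, C-ε}
  #5: {C-δ}
  #6: {C-β, C-δ}
  #7: {}
No single site covers all 5 demand points.
But {#4, #6} covers everything, so the minimum is 2.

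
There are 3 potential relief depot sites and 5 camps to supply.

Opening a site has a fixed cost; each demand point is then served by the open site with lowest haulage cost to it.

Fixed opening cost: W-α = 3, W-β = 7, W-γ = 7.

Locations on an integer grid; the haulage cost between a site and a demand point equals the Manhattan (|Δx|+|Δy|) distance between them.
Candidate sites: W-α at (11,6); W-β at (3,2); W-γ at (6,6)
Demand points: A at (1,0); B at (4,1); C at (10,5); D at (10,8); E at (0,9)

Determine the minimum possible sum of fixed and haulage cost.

31

Open {W-α, W-β}: assign each demand point to its cheapest open site.
  A→W-β 4, B→W-β 2, C→W-α 2, D→W-α 3, E→W-β 10
  haulage cost 21, fixed 10 → total 31.
Compare {W-α, W-β, W-γ}: haulage cost 20 + fixed 17 = 37.
Compare {W-β, W-γ}: haulage cost 26 + fixed 14 = 40.
Compare {W-α, W-γ}: haulage cost 32 + fixed 10 = 42.
All other subsets cost ≥ 37. Minimum total cost: 31.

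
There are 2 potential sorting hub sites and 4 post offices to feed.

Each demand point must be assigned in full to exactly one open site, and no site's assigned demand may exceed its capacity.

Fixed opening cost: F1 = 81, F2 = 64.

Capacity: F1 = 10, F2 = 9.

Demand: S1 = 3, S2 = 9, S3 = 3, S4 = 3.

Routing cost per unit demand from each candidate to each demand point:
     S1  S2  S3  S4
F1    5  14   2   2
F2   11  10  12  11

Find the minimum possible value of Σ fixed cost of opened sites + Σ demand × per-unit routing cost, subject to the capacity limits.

262

Open {F1, F2}; cheapest assignment that respects the capacities:
  F1 (cap 10, load 9): S1, S3, S4 — cost 3×5 + 3×2 + 3×2 = 27
  F2 (cap 9, load 9): S2 — cost 9×10 = 90
  Shipping 117, fixed 145 → total 262.
  Any other capacity-feasible assignment to {F1, F2} ships for at least 117.
Total demand is 18 and no other set of sites has combined capacity ≥ 18, so {F1, F2} is the only feasible choice of open sites. Minimum: 262.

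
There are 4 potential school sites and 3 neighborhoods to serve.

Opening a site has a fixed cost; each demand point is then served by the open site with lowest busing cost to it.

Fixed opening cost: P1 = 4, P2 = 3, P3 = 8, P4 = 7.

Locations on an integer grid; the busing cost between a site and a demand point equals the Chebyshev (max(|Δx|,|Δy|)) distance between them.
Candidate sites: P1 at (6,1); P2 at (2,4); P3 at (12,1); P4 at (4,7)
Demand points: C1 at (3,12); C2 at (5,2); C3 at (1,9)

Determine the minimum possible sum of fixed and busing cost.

Open {P2}: assign each demand point to its cheapest open site.
  C1→P2 8, C2→P2 3, C3→P2 5
  busing cost 16, fixed 3 → total 19.
Compare {P4}: busing cost 13 + fixed 7 = 20.
Compare {P1, P4}: busing cost 9 + fixed 11 = 20.
Compare {P1, P2}: busing cost 14 + fixed 7 = 21.
All other subsets cost ≥ 20. Minimum total cost: 19.

19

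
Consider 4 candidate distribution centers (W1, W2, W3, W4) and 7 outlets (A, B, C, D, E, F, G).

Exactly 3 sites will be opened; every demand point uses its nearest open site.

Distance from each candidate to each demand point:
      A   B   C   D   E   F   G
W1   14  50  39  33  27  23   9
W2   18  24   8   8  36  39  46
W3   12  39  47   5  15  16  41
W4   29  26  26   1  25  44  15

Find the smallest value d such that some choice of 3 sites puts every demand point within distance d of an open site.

24

Open {W1, W2, W3}.
  Farthest demand point is B at distance 24 (to W2); all others are ≤ 24.
With {W2, W3, W4} the worst case is 24.
With {W1, W2, W4} the worst case is 25.
No size-3 selection achieves below 24.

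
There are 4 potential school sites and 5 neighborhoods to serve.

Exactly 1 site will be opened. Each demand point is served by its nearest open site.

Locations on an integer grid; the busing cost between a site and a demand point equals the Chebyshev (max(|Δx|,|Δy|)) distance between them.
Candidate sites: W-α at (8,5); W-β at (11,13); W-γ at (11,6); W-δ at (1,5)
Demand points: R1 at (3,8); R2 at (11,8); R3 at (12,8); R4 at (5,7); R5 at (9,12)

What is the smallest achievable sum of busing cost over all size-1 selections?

22

Open {W-α}.
  R1→W-α 5, R2→W-α 3, R3→W-α 4, R4→W-α 3, R5→W-α 7  ⇒ total 22.
Compare {W-γ}: total 24.
Compare {W-β}: total 26.
No size-1 selection does better; minimum is 22.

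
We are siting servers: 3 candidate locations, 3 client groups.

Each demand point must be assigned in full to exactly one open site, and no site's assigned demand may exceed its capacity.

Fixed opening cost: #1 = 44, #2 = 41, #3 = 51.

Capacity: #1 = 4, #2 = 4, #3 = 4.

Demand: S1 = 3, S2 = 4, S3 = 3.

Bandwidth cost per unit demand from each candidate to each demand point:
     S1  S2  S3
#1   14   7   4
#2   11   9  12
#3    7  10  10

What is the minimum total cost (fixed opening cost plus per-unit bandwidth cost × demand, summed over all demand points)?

205

Open {#1, #2, #3}; cheapest assignment that respects the capacities:
  #1 (cap 4, load 3): S3 — cost 3×4 = 12
  #2 (cap 4, load 4): S2 — cost 4×9 = 36
  #3 (cap 4, load 3): S1 — cost 3×7 = 21
  Shipping 69, fixed 136 → total 205.
  Any other capacity-feasible assignment to {#1, #2, #3} ships for at least 69.
Total demand is 10 and no other set of sites has combined capacity ≥ 10, so {#1, #2, #3} is the only feasible choice of open sites. Minimum: 205.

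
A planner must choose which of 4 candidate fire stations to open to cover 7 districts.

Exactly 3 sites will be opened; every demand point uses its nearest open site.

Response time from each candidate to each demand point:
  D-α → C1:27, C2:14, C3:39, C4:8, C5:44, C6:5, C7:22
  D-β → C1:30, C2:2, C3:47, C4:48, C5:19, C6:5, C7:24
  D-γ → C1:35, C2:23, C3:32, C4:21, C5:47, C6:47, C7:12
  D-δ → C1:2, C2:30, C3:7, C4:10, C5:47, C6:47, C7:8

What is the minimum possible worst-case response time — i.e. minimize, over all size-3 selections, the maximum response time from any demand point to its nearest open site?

Open {D-α, D-β, D-δ}.
  Farthest demand point is C5 at response time 19 (to D-β); all others are ≤ 19.
With {D-β, D-γ, D-δ} the worst case is 19.
With {D-α, D-β, D-γ} the worst case is 32.
No size-3 selection achieves below 19.

19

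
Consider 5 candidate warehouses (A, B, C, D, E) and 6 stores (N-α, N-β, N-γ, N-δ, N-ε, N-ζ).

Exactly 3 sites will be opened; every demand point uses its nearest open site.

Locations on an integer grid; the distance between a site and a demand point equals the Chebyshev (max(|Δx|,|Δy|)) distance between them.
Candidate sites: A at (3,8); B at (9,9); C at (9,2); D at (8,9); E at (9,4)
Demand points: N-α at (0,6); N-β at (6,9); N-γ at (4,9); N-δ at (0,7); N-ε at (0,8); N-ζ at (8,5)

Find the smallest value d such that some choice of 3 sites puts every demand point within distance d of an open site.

Open {A, B, C}.
  Farthest demand point is N-α at distance 3 (to A); all others are ≤ 3.
With {A, B, E} the worst case is 3.
With {A, C, D} the worst case is 3.
No size-3 selection achieves below 3.

3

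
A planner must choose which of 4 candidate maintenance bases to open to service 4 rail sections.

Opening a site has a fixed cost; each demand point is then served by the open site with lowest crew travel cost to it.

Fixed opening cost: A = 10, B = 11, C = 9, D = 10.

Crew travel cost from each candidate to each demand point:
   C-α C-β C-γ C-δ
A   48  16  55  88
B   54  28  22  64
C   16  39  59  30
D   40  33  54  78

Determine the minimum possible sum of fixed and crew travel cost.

Open {A, B, C}: assign each demand point to its cheapest open site.
  C-α→C 16, C-β→A 16, C-γ→B 22, C-δ→C 30
  crew travel cost 84, fixed 30 → total 114.
Compare {B, C}: crew travel cost 96 + fixed 20 = 116.
Compare {A, B, C, D}: crew travel cost 84 + fixed 40 = 124.
Compare {B, C, D}: crew travel cost 96 + fixed 30 = 126.
All other subsets cost ≥ 116. Minimum total cost: 114.

114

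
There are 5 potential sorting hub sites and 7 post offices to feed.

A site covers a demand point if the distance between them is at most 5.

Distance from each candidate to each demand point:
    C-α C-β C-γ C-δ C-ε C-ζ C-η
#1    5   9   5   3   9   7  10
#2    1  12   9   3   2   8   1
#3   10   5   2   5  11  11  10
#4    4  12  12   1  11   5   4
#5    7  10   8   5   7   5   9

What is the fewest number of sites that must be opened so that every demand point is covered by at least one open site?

Coverage sets (demand points within 5 of each site):
  #1: {C-α, C-γ, C-δ}
  #2: {C-α, C-δ, C-ε, C-η}
  #3: {C-β, C-γ, C-δ}
  #4: {C-α, C-δ, C-ζ, C-η}
  #5: {C-δ, C-ζ}
No 2 sites suffice: every size-2 union leaves at least one demand point uncovered.
But {#2, #3, #4} covers everything, so the minimum is 3.

3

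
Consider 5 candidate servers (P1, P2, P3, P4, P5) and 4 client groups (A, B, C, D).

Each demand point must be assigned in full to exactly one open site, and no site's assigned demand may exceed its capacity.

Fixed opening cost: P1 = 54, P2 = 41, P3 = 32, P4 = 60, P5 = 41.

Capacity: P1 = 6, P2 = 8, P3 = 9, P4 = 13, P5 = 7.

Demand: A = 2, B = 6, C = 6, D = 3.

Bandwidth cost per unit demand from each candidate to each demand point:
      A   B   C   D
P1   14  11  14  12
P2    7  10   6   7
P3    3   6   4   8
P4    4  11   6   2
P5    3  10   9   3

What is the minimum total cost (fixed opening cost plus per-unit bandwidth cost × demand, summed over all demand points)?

176

Open {P3, P4}; cheapest assignment that respects the capacities:
  P3 (cap 9, load 8): A, B — cost 2×3 + 6×6 = 42
  P4 (cap 13, load 9): C, D — cost 6×6 + 3×2 = 42
  Shipping 84, fixed 92 → total 176.
  Any other capacity-feasible assignment to {P3, P4} ships for at least 84.
Compare {P2, P3}: its best feasible assignment gives total 183.
Compare {P2, P3, P5}: its best feasible assignment gives total 201.
Every other set of open sites that can feasibly serve all demand totals ≥ 183 even under its best assignment. Minimum: 176.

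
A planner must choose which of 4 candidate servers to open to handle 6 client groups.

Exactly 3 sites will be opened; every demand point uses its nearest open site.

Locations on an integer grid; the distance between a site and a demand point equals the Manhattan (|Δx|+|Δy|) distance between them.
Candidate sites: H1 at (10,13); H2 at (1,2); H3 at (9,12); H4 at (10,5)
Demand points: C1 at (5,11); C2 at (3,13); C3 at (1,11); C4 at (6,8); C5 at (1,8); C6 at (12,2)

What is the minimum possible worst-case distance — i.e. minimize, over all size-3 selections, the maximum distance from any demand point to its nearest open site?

9

Open {H1, H2, H4}.
  Farthest demand point is C3 at distance 9 (to H2); all others are ≤ 9.
With {H2, H3, H4} the worst case is 9.
With {H1, H2, H3} the worst case is 11.
No size-3 selection achieves below 9.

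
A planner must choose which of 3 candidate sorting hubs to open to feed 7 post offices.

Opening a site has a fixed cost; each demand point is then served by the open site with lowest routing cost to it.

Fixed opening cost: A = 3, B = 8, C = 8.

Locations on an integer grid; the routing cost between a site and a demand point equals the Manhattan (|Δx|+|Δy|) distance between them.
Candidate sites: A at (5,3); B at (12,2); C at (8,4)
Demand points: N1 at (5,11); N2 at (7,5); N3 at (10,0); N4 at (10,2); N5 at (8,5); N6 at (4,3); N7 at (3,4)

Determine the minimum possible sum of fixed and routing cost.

36

Open {A, C}: assign each demand point to its cheapest open site.
  N1→A 8, N2→C 2, N3→C 6, N4→C 4, N5→C 1, N6→A 1, N7→A 3
  routing cost 25, fixed 11 → total 36.
Compare {A}: routing cost 35 + fixed 3 = 38.
Compare {A, B}: routing cost 27 + fixed 11 = 38.
Compare {A, B, C}: routing cost 21 + fixed 19 = 40.
All other subsets cost ≥ 38. Minimum total cost: 36.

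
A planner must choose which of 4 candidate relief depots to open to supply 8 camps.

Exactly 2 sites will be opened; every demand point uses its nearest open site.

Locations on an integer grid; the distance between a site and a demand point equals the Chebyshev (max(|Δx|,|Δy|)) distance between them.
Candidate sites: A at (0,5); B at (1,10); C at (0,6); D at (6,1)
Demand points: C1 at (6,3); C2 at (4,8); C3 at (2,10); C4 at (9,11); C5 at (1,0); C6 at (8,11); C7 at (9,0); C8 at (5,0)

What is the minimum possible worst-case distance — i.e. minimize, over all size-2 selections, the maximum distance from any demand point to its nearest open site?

8

Open {B, D}.
  Farthest demand point is C4 at distance 8 (to B); all others are ≤ 8.
With {A, B} the worst case is 9.
With {A, C} the worst case is 9.
No size-2 selection achieves below 8.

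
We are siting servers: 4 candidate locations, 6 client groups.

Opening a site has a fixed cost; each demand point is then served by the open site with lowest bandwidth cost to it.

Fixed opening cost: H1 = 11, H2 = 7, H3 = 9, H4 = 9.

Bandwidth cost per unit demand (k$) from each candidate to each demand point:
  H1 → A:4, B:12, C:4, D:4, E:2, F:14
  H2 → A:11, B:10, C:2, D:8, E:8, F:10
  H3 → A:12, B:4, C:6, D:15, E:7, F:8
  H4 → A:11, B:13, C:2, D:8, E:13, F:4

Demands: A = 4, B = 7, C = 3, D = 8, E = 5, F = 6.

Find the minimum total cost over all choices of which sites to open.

145

Open {H1, H3, H4}: assign each demand point to its cheapest open site.
  A→H1 4×4=16, B→H3 7×4=28, C→H4 3×2=6, D→H1 8×4=32, E→H1 5×2=10, F→H4 6×4=24
  bandwidth cost 116, fixed 29 → total 145.
Compare {H1, H2, H3, H4}: bandwidth cost 116 + fixed 36 = 152.
Compare {H1, H3}: bandwidth cost 146 + fixed 20 = 166.
Compare {H1, H2, H3}: bandwidth cost 140 + fixed 27 = 167.
All other subsets cost ≥ 152. Minimum total cost: 145.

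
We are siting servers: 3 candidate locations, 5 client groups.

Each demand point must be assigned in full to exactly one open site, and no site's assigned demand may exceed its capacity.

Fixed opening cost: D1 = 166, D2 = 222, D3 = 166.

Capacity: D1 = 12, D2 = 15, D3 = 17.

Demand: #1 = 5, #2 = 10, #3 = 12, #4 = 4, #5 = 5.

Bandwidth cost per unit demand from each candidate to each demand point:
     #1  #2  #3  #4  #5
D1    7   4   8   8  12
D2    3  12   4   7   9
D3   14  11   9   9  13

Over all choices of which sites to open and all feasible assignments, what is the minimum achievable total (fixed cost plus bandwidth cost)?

Open {D1, D2, D3}; cheapest assignment that respects the capacities:
  D1 (cap 12, load 10): #2 — cost 10×4 = 40
  D2 (cap 15, load 14): #1, #4, #5 — cost 5×3 + 4×7 + 5×9 = 88
  D3 (cap 17, load 12): #3 — cost 12×9 = 108
  Shipping 236, fixed 554 → total 790.
  Any other capacity-feasible assignment to {D1, D2, D3} ships for at least 236.
Total demand is 36 and no other set of sites has combined capacity ≥ 36, so {D1, D2, D3} is the only feasible choice of open sites. Minimum: 790.

790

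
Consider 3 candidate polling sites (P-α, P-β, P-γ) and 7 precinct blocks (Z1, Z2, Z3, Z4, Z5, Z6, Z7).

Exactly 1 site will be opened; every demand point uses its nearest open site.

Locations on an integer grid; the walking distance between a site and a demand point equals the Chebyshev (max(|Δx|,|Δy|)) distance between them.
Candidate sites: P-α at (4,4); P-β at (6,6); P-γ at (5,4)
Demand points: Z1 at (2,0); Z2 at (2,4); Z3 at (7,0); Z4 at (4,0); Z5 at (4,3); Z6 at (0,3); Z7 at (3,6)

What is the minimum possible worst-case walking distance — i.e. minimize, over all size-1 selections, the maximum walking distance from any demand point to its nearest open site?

Open {P-α}.
  Farthest demand point is Z1 at walking distance 4 (to P-α); all others are ≤ 4.
With {P-γ} the worst case is 5.
With {P-β} the worst case is 6.
No size-1 selection achieves below 4.

4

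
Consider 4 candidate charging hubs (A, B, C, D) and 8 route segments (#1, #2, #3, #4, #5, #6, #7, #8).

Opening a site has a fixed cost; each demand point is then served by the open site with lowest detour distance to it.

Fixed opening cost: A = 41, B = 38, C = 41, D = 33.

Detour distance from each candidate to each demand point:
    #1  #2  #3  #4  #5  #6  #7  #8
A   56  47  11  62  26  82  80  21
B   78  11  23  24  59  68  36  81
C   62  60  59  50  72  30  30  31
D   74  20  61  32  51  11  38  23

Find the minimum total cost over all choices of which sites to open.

289

Open {A, D}: assign each demand point to its cheapest open site.
  #1→A 56, #2→D 20, #3→A 11, #4→D 32, #5→A 26, #6→D 11, #7→D 38, #8→A 21
  detour distance 215, fixed 74 → total 289.
Compare {A, B, D}: detour distance 196 + fixed 112 = 308.
Compare {A, C, D}: detour distance 207 + fixed 115 = 322.
Compare {B, D}: detour distance 253 + fixed 71 = 324.
All other subsets cost ≥ 308. Minimum total cost: 289.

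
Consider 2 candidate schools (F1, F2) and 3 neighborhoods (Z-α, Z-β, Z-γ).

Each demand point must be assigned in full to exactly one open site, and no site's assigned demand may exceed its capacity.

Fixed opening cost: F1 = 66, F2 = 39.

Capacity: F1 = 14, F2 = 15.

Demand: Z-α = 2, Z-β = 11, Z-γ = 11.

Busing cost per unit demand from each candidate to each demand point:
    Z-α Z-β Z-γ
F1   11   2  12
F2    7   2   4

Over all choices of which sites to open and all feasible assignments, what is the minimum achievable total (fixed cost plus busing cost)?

Open {F1, F2}; cheapest assignment that respects the capacities:
  F1 (cap 14, load 11): Z-β — cost 11×2 = 22
  F2 (cap 15, load 13): Z-α, Z-γ — cost 2×7 + 11×4 = 58
  Shipping 80, fixed 105 → total 185.
  Any other capacity-feasible assignment to {F1, F2} ships for at least 80.
Total demand is 24 and no other set of sites has combined capacity ≥ 24, so {F1, F2} is the only feasible choice of open sites. Minimum: 185.

185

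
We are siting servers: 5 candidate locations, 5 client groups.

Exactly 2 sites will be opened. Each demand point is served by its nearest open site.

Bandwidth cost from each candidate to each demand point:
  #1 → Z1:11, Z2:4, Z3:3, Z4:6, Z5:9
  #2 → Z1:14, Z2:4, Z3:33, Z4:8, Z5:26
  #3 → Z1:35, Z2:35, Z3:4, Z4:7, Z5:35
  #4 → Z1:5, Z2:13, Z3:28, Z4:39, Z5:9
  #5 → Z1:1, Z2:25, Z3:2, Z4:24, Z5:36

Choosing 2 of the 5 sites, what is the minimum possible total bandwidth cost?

22

Open {#1, #5}.
  Z1→#5 1, Z2→#1 4, Z3→#5 2, Z4→#1 6, Z5→#1 9  ⇒ total 22.
Compare {#1, #4}: total 27.
Compare {#1, #2}: total 33.
No size-2 selection does better; minimum is 22.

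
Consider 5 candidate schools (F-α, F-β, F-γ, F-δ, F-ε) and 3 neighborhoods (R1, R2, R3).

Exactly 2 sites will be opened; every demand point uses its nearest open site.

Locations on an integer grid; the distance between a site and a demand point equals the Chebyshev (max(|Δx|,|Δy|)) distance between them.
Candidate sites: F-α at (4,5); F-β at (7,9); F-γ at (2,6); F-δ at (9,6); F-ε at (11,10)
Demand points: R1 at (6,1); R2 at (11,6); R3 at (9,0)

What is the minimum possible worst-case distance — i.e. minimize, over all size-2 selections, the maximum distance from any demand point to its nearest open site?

5

Open {F-α, F-β}.
  Farthest demand point is R3 at distance 5 (to F-α); all others are ≤ 5.
With {F-α, F-δ} the worst case is 5.
With {F-α, F-ε} the worst case is 5.
No size-2 selection achieves below 5.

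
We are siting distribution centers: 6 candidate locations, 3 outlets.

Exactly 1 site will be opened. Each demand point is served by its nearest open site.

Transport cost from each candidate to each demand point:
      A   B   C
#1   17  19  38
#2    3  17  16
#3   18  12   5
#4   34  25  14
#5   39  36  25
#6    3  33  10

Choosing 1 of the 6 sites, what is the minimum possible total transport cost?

Open {#3}.
  A→#3 18, B→#3 12, C→#3 5  ⇒ total 35.
Compare {#2}: total 36.
Compare {#6}: total 46.
No size-1 selection does better; minimum is 35.

35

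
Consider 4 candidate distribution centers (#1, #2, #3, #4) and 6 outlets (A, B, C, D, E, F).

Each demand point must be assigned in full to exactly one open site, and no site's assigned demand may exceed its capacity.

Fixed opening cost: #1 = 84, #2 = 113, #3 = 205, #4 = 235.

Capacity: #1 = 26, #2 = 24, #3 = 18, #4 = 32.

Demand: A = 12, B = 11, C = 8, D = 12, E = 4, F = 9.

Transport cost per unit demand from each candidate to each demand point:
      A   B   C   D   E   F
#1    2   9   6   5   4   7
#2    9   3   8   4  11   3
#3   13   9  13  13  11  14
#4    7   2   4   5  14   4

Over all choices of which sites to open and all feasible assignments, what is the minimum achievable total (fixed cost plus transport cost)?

525

Open {#1, #4}; cheapest assignment that respects the capacities:
  #1 (cap 26, load 24): A, C, E — cost 12×2 + 8×6 + 4×4 = 88
  #4 (cap 32, load 32): B, D, F — cost 11×2 + 12×5 + 9×4 = 118
  Shipping 206, fixed 319 → total 525.
  Any other capacity-feasible assignment to {#1, #4} ships for at least 206.
Compare {#1, #2, #4}: its best feasible assignment gives total 601.
Compare {#2, #4}: its best feasible assignment gives total 628.
Every other set of open sites that can feasibly serve all demand totals ≥ 601 even under its best assignment. Minimum: 525.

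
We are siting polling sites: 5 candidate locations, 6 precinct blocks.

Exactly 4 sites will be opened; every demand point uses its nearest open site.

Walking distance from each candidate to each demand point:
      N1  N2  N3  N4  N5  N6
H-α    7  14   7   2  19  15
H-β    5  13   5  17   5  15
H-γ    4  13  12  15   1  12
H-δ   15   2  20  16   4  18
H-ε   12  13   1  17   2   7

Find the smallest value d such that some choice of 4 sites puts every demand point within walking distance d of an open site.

Open {H-α, H-β, H-δ, H-ε}.
  Farthest demand point is N6 at walking distance 7 (to H-ε); all others are ≤ 7.
With {H-α, H-γ, H-δ, H-ε} the worst case is 7.
With {H-α, H-β, H-γ, H-δ} the worst case is 12.
No size-4 selection achieves below 7.

7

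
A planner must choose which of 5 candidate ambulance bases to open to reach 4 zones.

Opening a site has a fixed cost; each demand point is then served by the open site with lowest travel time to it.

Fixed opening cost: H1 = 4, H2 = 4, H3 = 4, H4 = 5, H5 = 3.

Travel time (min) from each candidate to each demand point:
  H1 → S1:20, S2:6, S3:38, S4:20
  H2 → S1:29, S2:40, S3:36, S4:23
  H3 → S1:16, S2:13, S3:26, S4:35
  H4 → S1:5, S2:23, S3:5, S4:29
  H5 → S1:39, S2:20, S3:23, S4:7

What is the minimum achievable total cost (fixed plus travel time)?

Open {H1, H4, H5}: assign each demand point to its cheapest open site.
  S1→H4 5, S2→H1 6, S3→H4 5, S4→H5 7
  travel time 23, fixed 12 → total 35.
Compare {H1, H2, H4, H5}: travel time 23 + fixed 16 = 39.
Compare {H1, H3, H4, H5}: travel time 23 + fixed 16 = 39.
Compare {H3, H4, H5}: travel time 30 + fixed 12 = 42.
All other subsets cost ≥ 39. Minimum total cost: 35.

35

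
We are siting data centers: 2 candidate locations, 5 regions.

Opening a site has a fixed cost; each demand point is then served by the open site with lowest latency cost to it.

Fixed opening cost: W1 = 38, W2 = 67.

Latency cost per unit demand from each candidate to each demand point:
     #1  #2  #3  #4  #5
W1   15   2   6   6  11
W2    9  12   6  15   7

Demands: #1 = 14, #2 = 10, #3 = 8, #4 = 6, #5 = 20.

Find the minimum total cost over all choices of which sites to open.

475

Open {W1, W2}: assign each demand point to its cheapest open site.
  #1→W2 14×9=126, #2→W1 10×2=20, #3→W1 8×6=48, #4→W1 6×6=36, #5→W2 20×7=140
  latency cost 370, fixed 105 → total 475.
Compare {W1}: latency cost 534 + fixed 38 = 572.
Compare {W2}: latency cost 524 + fixed 67 = 591.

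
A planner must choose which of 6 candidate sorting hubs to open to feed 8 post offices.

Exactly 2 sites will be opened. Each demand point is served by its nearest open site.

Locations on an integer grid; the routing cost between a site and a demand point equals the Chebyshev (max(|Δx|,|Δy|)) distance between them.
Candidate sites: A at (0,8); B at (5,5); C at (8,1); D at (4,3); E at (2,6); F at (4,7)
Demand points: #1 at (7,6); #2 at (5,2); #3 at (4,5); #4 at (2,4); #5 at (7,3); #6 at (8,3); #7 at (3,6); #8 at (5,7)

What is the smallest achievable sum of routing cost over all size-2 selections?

Open {B, D}.
  #1→B 2, #2→D 1, #3→B 1, #4→D 2, #5→B 2, #6→B 3, #7→B 2, #8→B 2  ⇒ total 15.
Compare {B, E}: total 16.
Compare {B, F}: total 16.
No size-2 selection does better; minimum is 15.

15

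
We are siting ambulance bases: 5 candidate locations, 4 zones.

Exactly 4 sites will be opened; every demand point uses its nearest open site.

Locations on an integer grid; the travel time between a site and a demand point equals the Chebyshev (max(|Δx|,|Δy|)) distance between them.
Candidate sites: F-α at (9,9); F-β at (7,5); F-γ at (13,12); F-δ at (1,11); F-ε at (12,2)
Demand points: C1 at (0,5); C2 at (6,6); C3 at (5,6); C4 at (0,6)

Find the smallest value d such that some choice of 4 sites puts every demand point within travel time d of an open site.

Open {F-α, F-β, F-γ, F-δ}.
  Farthest demand point is C1 at travel time 6 (to F-δ); all others are ≤ 6.
With {F-α, F-β, F-δ, F-ε} the worst case is 6.
With {F-α, F-γ, F-δ, F-ε} the worst case is 6.
No size-4 selection achieves below 6.

6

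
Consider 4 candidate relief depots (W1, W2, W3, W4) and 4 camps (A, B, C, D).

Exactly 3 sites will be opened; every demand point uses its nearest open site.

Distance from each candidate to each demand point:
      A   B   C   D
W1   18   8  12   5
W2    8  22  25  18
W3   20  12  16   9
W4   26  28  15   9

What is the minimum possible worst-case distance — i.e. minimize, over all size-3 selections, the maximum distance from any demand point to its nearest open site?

Open {W1, W2, W3}.
  Farthest demand point is C at distance 12 (to W1); all others are ≤ 12.
With {W1, W2, W4} the worst case is 12.
With {W2, W3, W4} the worst case is 15.
No size-3 selection achieves below 12.

12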